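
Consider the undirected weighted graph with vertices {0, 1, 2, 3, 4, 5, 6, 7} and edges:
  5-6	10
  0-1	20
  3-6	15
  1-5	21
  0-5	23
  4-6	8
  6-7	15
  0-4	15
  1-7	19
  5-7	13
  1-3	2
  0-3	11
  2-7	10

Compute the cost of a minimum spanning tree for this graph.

Grow the tree from 5 using Prim:
Step 1: cheapest edge leaving the tree is 5-6 (10); add 6.
Step 2: cheapest edge leaving the tree is 4-6 (8); add 4.
Step 3: cheapest edge leaving the tree is 5-7 (13); add 7.
Step 4: cheapest edge leaving the tree is 2-7 (10); add 2.
Step 5: cheapest edge leaving the tree is 0-4 (15); add 0.
Step 6: cheapest edge leaving the tree is 0-3 (11); add 3.
Step 7: cheapest edge leaving the tree is 1-3 (2); add 1.
MST edges: 5-6, 4-6, 5-7, 2-7, 0-4, 0-3, 1-3; total weight 10+8+13+10+15+11+2 = 69.

69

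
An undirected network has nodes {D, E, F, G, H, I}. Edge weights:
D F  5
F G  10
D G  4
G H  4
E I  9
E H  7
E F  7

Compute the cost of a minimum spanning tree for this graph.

29

Kruskal's algorithm — process edges by increasing weight (ties by edge label):
D G (4): add. Components now {D,G} {E} {F} {H} {I}
G H (4): add. Components now {D,G,H} {E} {F} {I}
D F (5): add. Components now {D,F,G,H} {E} {I}
E F (7): add. Components now {D,E,F,G,H} {I}
E H (7): skip — E and H already connected.
E I (9): add. Components now {D,E,F,G,H,I}
MST edges: D G, G H, D F, E F, E I; total weight 4+4+5+7+9 = 29.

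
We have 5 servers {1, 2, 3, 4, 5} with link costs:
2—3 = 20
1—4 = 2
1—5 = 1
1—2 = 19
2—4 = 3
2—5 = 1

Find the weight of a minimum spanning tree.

Kruskal's algorithm — process edges by increasing weight (ties by edge label):
1—5 (1): add. Components now {1,5} {2} {3} {4}
2—5 (1): add. Components now {1,2,5} {3} {4}
1—4 (2): add. Components now {1,2,4,5} {3}
2—4 (3): skip — 2 and 4 already connected.
1—2 (19): skip — 1 and 2 already connected.
2—3 (20): add. Components now {1,2,3,4,5}
MST edges: 1—5, 2—5, 1—4, 2—3; total weight 1+1+2+20 = 24.

24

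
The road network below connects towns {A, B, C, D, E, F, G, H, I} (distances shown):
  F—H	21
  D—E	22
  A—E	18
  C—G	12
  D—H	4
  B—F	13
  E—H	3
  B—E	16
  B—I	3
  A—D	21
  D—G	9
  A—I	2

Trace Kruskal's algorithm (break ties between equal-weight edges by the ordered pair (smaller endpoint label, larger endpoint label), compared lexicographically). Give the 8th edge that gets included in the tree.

Kruskal's algorithm — process edges by increasing weight (ties by edge label):
A—I (2): add — endpoints in different components.
B—I (3): add — endpoints in different components.
E—H (3): add — endpoints in different components.
D—H (4): add — endpoints in different components.
D—G (9): add — endpoints in different components.
C—G (12): add — endpoints in different components.
B—F (13): add — endpoints in different components.
B—E (16): add — endpoints in different components.
The 8th edge added is B—E.

B-E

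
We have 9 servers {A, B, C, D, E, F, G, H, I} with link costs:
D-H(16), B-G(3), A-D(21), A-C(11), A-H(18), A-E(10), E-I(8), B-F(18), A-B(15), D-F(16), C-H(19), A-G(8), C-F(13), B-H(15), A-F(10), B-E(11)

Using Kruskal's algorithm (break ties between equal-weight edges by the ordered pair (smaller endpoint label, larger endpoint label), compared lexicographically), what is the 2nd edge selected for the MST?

A-G

Kruskal: consider edges lightest-first.
B-G (3): add — endpoints in different components.
A-G (8): add — endpoints in different components.
E-I (8): add — endpoints in different components.
A-E (10): add — endpoints in different components.
A-F (10): add — endpoints in different components.
A-C (11): add — endpoints in different components.
B-E (11): skip — B and E already connected.
C-F (13): skip — C and F already connected.
A-B (15): skip — A and B already connected.
B-H (15): add — endpoints in different components.
D-F (16): add — endpoints in different components.
The 2nd edge added is A-G.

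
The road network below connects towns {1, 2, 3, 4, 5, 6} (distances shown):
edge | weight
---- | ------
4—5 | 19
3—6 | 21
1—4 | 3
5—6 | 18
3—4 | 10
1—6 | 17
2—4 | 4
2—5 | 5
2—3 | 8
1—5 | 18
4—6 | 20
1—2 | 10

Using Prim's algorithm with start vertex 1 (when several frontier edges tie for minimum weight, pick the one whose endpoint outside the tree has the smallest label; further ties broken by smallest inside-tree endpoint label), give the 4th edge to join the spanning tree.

Prim's algorithm from 1:
Step 1: cheapest edge leaving the tree is 1—4 (3); add 4.
Step 2: cheapest edge leaving the tree is 2—4 (4); add 2.
Step 3: cheapest edge leaving the tree is 2—5 (5); add 5.
Step 4: cheapest edge leaving the tree is 2—3 (8); add 3.
Step 5: cheapest edge leaving the tree is 1—6 (17); add 6.
The 4th edge added is 2—3.

2-3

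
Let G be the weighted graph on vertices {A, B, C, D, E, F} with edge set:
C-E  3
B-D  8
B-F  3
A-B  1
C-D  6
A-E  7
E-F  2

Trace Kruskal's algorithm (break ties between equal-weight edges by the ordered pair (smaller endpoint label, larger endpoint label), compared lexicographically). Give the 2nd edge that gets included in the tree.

Kruskal's algorithm — process edges by increasing weight (ties by edge label):
A-B (1): add. Components now {A,B} {C} {D} {E} {F}
E-F (2): add. Components now {A,B} {C} {D} {E,F}
B-F (3): add. Components now {A,B,E,F} {C} {D}
C-E (3): add. Components now {A,B,C,E,F} {D}
C-D (6): add. Components now {A,B,C,D,E,F}
The 2nd edge added is E-F.

E-F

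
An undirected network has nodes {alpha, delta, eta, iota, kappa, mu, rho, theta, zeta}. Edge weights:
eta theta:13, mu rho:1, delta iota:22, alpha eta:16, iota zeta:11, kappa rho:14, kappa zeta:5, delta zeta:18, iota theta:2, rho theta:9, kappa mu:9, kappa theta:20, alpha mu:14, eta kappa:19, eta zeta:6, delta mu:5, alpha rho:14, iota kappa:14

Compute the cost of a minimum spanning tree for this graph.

Kruskal: consider edges lightest-first.
mu rho (1): add — endpoints in different components.
iota theta (2): add — endpoints in different components.
delta mu (5): add — endpoints in different components.
kappa zeta (5): add — endpoints in different components.
eta zeta (6): add — endpoints in different components.
kappa mu (9): add — endpoints in different components.
rho theta (9): add — endpoints in different components.
iota zeta (11): skip — zeta and iota already connected.
eta theta (13): skip — eta and theta already connected.
alpha mu (14): add — endpoints in different components.
MST edges: mu rho, iota theta, delta mu, kappa zeta, eta zeta, kappa mu, rho theta, alpha mu; total weight 1+2+5+5+6+9+9+14 = 51.

51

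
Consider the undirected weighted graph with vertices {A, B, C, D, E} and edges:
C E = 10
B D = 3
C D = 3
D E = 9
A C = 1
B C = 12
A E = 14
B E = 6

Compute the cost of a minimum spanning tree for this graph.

Sort edges by weight, then run Kruskal:
A C (1): add. Components now {A,C} {B} {D} {E}
B D (3): add. Components now {A,C} {B,D} {E}
C D (3): add. Components now {A,B,C,D} {E}
B E (6): add. Components now {A,B,C,D,E}
MST edges: A C, B D, C D, B E; total weight 1+3+3+6 = 13.

13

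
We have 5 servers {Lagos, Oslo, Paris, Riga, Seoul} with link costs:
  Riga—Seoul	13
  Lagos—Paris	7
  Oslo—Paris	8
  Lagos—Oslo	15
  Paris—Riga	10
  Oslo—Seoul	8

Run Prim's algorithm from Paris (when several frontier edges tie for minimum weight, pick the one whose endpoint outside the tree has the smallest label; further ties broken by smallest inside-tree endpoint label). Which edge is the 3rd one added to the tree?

Grow the tree from Paris using Prim:
Step 1: frontier [Lagos—Paris 7, Oslo—Paris 8, Paris—Riga 10] → take Lagos—Paris (7); add Lagos.
Step 2: frontier [Lagos—Oslo 15, Oslo—Paris 8, Paris—Riga 10] → take Oslo—Paris (8); add Oslo.
Step 3: frontier [Oslo—Seoul 8, Paris—Riga 10] → take Oslo—Seoul (8); add Seoul.
Step 4: frontier [Paris—Riga 10, Riga—Seoul 13] → take Paris—Riga (10); add Riga.
The 3rd edge added is Oslo—Seoul.

Oslo-Seoul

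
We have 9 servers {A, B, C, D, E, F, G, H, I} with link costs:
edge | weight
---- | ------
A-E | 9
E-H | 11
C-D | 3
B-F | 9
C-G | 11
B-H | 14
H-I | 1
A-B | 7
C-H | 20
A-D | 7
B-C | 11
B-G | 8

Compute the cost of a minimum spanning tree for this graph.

55

Kruskal: consider edges lightest-first.
H-I (1): add — endpoints in different components.
C-D (3): add — endpoints in different components.
A-B (7): add — endpoints in different components.
A-D (7): add — endpoints in different components.
B-G (8): add — endpoints in different components.
A-E (9): add — endpoints in different components.
B-F (9): add — endpoints in different components.
B-C (11): skip — B and C already connected.
C-G (11): skip — C and G already connected.
E-H (11): add — endpoints in different components.
MST edges: H-I, C-D, A-B, A-D, B-G, A-E, B-F, E-H; total weight 1+3+7+7+8+9+9+11 = 55.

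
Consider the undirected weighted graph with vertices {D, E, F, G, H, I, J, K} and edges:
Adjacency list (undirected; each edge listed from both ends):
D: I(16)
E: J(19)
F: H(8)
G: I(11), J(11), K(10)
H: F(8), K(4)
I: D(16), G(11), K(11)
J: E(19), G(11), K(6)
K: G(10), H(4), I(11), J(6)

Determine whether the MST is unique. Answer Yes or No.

No

Kruskal: consider edges lightest-first.
H-K (4): add — endpoints in different components.
J-K (6): add — endpoints in different components.
F-H (8): add — endpoints in different components.
G-K (10): add — endpoints in different components.
G-I (11): add — endpoints in different components.
G-J (11): skip — G and J already connected.
I-K (11): skip — I and K already connected.
D-I (16): add — endpoints in different components.
E-J (19): add — endpoints in different components.
Non-tree edge I-K has weight 11, equal to the heaviest edge on its tree cycle — swapping gives another MST of the same weight. Not unique.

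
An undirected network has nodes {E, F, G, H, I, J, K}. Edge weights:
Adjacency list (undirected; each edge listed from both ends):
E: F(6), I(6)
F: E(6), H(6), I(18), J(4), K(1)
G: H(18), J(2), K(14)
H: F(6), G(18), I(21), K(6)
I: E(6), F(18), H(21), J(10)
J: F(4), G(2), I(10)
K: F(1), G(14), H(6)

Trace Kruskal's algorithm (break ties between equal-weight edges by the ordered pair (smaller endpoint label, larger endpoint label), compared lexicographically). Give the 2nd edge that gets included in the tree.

G-J

Kruskal's algorithm — process edges by increasing weight (ties by edge label):
F—K (1): add — endpoints in different components.
G—J (2): add — endpoints in different components.
F—J (4): add — endpoints in different components.
E—F (6): add — endpoints in different components.
E—I (6): add — endpoints in different components.
F—H (6): add — endpoints in different components.
The 2nd edge added is G—J.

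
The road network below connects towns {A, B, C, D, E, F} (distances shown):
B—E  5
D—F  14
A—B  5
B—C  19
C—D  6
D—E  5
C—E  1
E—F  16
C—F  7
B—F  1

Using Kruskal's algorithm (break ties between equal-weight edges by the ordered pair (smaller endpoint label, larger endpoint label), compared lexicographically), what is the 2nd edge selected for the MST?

C-E

Sort edges by weight, then run Kruskal:
B—F (1): add — endpoints in different components.
C—E (1): add — endpoints in different components.
A—B (5): add — endpoints in different components.
B—E (5): add — endpoints in different components.
D—E (5): add — endpoints in different components.
The 2nd edge added is C—E.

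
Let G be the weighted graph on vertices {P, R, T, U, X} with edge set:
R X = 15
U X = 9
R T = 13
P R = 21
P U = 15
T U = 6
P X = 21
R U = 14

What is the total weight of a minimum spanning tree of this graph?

43

Prim's algorithm from T:
Step 1: cheapest edge leaving the tree is T U (6); add U.
Step 2: cheapest edge leaving the tree is U X (9); add X.
Step 3: cheapest edge leaving the tree is R T (13); add R.
Step 4: cheapest edge leaving the tree is P U (15); add P.
MST edges: T U, U X, R T, P U; total weight 6+9+13+15 = 43.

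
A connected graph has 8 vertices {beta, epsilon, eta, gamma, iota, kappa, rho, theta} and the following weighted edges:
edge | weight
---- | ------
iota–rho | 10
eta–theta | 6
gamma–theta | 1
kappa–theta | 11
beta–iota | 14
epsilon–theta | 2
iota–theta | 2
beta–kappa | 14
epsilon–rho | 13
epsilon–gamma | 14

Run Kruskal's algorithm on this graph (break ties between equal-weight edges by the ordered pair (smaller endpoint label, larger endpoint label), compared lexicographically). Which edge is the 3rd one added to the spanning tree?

iota-theta

Kruskal: consider edges lightest-first.
gamma–theta (1): add — endpoints in different components.
epsilon–theta (2): add — endpoints in different components.
iota–theta (2): add — endpoints in different components.
eta–theta (6): add — endpoints in different components.
iota–rho (10): add — endpoints in different components.
kappa–theta (11): add — endpoints in different components.
epsilon–rho (13): skip — epsilon and rho already connected.
beta–iota (14): add — endpoints in different components.
The 3rd edge added is iota–theta.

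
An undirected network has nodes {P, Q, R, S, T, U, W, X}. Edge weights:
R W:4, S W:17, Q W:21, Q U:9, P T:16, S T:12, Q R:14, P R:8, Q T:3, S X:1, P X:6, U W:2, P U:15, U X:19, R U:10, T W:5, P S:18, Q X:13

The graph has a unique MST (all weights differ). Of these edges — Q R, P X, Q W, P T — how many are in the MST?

Kruskal: consider edges lightest-first.
S X (1): add — endpoints in different components.
U W (2): add — endpoints in different components.
Q T (3): add — endpoints in different components.
R W (4): add — endpoints in different components.
T W (5): add — endpoints in different components.
P X (6): add — endpoints in different components.
P R (8): add — endpoints in different components.
MST edge set: {S X, U W, Q T, R W, T W, P X, P R}.
Of the listed edges, {P X} are in the MST → 1.

1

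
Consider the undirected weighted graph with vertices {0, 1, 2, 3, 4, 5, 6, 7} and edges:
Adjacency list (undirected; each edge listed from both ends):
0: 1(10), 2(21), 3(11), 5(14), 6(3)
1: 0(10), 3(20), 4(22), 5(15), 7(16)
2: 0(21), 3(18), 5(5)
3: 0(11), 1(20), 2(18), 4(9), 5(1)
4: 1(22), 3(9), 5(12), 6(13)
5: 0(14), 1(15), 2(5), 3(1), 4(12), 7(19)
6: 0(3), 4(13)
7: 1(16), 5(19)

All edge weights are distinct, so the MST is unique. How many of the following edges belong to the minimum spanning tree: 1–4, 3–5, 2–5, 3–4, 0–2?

Kruskal's algorithm — process edges by increasing weight (ties by edge label):
3–5 (1): add — endpoints in different components.
0–6 (3): add — endpoints in different components.
2–5 (5): add — endpoints in different components.
3–4 (9): add — endpoints in different components.
0–1 (10): add — endpoints in different components.
0–3 (11): add — endpoints in different components.
4–5 (12): skip — 4 and 5 already connected.
4–6 (13): skip — 4 and 6 already connected.
0–5 (14): skip — 0 and 5 already connected.
1–5 (15): skip — 1 and 5 already connected.
1–7 (16): add — endpoints in different components.
MST edge set: {3–5, 0–6, 2–5, 3–4, 0–1, 0–3, 1–7}.
Of the listed edges, {3–5, 2–5, 3–4} are in the MST → 3.

3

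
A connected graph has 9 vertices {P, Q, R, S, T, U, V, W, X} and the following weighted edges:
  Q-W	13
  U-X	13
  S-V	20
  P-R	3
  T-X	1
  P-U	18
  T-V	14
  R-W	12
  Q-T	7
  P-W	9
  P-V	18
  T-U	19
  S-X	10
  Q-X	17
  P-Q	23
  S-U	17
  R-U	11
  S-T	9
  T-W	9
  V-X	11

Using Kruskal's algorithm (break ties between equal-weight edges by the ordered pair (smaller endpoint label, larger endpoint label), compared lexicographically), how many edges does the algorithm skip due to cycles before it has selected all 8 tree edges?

1

Kruskal's algorithm — process edges by increasing weight (ties by edge label):
T-X (1): add — endpoints in different components.
P-R (3): add — endpoints in different components.
Q-T (7): add — endpoints in different components.
P-W (9): add — endpoints in different components.
S-T (9): add — endpoints in different components.
T-W (9): add — endpoints in different components.
S-X (10): skip — S and X already connected.
R-U (11): add — endpoints in different components.
V-X (11): add — endpoints in different components.
Edges rejected before the tree was complete: 1.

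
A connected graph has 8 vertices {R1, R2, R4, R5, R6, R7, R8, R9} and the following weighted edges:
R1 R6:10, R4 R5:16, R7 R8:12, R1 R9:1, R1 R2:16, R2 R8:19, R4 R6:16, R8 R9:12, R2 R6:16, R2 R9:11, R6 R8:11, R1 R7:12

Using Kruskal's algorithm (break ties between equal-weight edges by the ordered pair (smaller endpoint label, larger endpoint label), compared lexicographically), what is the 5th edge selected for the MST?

Kruskal's algorithm — process edges by increasing weight (ties by edge label):
R1 R9 (1): add — endpoints in different components.
R1 R6 (10): add — endpoints in different components.
R2 R9 (11): add — endpoints in different components.
R6 R8 (11): add — endpoints in different components.
R1 R7 (12): add — endpoints in different components.
R7 R8 (12): skip — R8 and R7 already connected.
R8 R9 (12): skip — R9 and R8 already connected.
R1 R2 (16): skip — R1 and R2 already connected.
R2 R6 (16): skip — R6 and R2 already connected.
R4 R5 (16): add — endpoints in different components.
R4 R6 (16): add — endpoints in different components.
The 5th edge added is R1 R7.

R1-R7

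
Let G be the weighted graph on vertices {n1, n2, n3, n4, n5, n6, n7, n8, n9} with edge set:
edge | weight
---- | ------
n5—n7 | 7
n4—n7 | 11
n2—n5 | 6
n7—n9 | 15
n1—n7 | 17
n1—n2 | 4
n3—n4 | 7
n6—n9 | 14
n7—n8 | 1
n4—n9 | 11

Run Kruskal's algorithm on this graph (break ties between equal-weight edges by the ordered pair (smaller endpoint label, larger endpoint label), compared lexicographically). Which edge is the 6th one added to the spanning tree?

Kruskal's algorithm — process edges by increasing weight (ties by edge label):
n7—n8 (1): add — endpoints in different components.
n1—n2 (4): add — endpoints in different components.
n2—n5 (6): add — endpoints in different components.
n3—n4 (7): add — endpoints in different components.
n5—n7 (7): add — endpoints in different components.
n4—n7 (11): add — endpoints in different components.
n4—n9 (11): add — endpoints in different components.
n6—n9 (14): add — endpoints in different components.
The 6th edge added is n4—n7.

n4-n7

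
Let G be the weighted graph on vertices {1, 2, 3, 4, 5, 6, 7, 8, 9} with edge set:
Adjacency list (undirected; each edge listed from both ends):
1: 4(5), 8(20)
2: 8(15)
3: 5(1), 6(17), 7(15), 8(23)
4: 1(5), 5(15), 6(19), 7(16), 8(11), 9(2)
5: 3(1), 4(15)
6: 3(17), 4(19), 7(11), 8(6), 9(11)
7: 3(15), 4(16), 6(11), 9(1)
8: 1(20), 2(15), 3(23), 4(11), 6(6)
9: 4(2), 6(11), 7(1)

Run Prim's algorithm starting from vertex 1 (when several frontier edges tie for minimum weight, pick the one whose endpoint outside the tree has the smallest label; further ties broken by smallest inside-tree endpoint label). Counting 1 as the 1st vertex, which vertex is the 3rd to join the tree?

9

Prim's algorithm from 1:
Step 1: cheapest edge leaving the tree is 1-4 (5); add 4.
Step 2: cheapest edge leaving the tree is 4-9 (2); add 9.
Step 3: cheapest edge leaving the tree is 7-9 (1); add 7.
Step 4: cheapest edge leaving the tree is 6-7 (11); add 6.
Step 5: cheapest edge leaving the tree is 6-8 (6); add 8.
Step 6: cheapest edge leaving the tree is 2-8 (15); add 2.
Step 7: cheapest edge leaving the tree is 3-7 (15); add 3.
Step 8: cheapest edge leaving the tree is 3-5 (1); add 5.
Vertex order: 1, 4, 9, 7, 6, 8, 2, 3, 5. The 3rd vertex is 9.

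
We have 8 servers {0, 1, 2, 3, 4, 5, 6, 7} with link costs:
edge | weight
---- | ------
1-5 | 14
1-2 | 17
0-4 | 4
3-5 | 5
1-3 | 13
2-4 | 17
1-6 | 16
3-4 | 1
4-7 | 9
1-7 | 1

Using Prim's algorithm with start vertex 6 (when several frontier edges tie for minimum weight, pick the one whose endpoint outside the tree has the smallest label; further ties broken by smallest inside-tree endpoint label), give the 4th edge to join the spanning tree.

3-4

Prim, starting at 6.
Step 1: frontier [1-6 16] → take 1-6 (16); add 1.
Step 2: frontier [1-7 1, 1-3 13, 1-5 14, 1-2 17] → take 1-7 (1); add 7.
Step 3: frontier [1-3 13, 1-5 14, 1-2 17, 4-7 9] → take 4-7 (9); add 4.
Step 4: frontier [1-3 13, 1-5 14, 1-2 17, 3-4 1, 0-4 4, 2-4 17] → take 3-4 (1); add 3.
Step 5: frontier [1-5 14, 1-2 17, 3-5 5, 0-4 4, 2-4 17] → take 0-4 (4); add 0.
Step 6: frontier [1-5 14, 1-2 17, 3-5 5, 2-4 17] → take 3-5 (5); add 5.
Step 7: frontier [1-2 17, 2-4 17] → take 1-2 (17); add 2.
The 4th edge added is 3-4.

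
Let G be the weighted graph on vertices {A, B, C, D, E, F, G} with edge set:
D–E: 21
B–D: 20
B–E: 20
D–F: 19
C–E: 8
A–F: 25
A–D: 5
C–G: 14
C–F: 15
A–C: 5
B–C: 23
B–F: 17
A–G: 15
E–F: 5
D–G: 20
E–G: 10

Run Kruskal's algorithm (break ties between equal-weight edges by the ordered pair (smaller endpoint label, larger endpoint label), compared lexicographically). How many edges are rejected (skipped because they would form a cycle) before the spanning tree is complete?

Sort edges by weight, then run Kruskal:
A–C (5): add — endpoints in different components.
A–D (5): add — endpoints in different components.
E–F (5): add — endpoints in different components.
C–E (8): add — endpoints in different components.
E–G (10): add — endpoints in different components.
C–G (14): skip — C and G already connected.
A–G (15): skip — A and G already connected.
C–F (15): skip — C and F already connected.
B–F (17): add — endpoints in different components.
Edges rejected before the tree was complete: 3.

3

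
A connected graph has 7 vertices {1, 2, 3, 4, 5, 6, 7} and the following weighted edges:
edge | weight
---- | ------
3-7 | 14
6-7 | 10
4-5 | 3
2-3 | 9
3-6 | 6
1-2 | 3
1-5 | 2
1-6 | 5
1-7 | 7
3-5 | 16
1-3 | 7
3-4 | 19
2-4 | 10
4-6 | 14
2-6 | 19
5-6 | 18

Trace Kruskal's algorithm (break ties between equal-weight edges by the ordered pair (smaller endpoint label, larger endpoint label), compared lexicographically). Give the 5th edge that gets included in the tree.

3-6

Sort edges by weight, then run Kruskal:
1-5 (2): add. Components now {1,5} {2} {3} {4} {6} {7}
1-2 (3): add. Components now {1,2,5} {3} {4} {6} {7}
4-5 (3): add. Components now {1,2,4,5} {3} {6} {7}
1-6 (5): add. Components now {1,2,4,5,6} {3} {7}
3-6 (6): add. Components now {1,2,3,4,5,6} {7}
1-3 (7): skip — 1 and 3 already connected.
1-7 (7): add. Components now {1,2,3,4,5,6,7}
The 5th edge added is 3-6.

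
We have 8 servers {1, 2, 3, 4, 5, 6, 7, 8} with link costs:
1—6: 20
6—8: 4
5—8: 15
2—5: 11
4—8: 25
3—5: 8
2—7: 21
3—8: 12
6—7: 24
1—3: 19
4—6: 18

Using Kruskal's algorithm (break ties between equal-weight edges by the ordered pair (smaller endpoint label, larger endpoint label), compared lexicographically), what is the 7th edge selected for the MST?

2-7

Kruskal: consider edges lightest-first.
6—8 (4): add — endpoints in different components.
3—5 (8): add — endpoints in different components.
2—5 (11): add — endpoints in different components.
3—8 (12): add — endpoints in different components.
5—8 (15): skip — 5 and 8 already connected.
4—6 (18): add — endpoints in different components.
1—3 (19): add — endpoints in different components.
1—6 (20): skip — 1 and 6 already connected.
2—7 (21): add — endpoints in different components.
The 7th edge added is 2—7.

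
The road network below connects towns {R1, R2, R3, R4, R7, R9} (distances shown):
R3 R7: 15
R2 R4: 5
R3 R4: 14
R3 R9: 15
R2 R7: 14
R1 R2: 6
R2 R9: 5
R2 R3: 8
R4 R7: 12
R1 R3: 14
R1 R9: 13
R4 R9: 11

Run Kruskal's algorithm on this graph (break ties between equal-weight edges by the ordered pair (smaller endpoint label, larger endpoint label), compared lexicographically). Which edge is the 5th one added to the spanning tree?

R4-R7

Kruskal: consider edges lightest-first.
R2 R4 (5): add. Components now {R2,R4} {R1} {R9} {R3} {R7}
R2 R9 (5): add. Components now {R2,R4,R9} {R1} {R3} {R7}
R1 R2 (6): add. Components now {R1,R2,R4,R9} {R3} {R7}
R2 R3 (8): add. Components now {R1,R2,R3,R4,R9} {R7}
R4 R9 (11): skip — R4 and R9 already connected.
R4 R7 (12): add. Components now {R1,R2,R3,R4,R7,R9}
The 5th edge added is R4 R7.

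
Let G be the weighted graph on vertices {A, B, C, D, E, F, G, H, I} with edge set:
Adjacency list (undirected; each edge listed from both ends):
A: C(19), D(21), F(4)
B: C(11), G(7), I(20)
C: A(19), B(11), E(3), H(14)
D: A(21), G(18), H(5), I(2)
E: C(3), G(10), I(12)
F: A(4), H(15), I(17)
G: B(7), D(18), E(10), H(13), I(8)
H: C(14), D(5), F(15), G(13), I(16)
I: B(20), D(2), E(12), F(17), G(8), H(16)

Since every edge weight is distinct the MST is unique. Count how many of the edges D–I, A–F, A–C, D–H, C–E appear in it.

4

Kruskal: consider edges lightest-first.
D–I (2): add — endpoints in different components.
C–E (3): add — endpoints in different components.
A–F (4): add — endpoints in different components.
D–H (5): add — endpoints in different components.
B–G (7): add — endpoints in different components.
G–I (8): add — endpoints in different components.
E–G (10): add — endpoints in different components.
B–C (11): skip — B and C already connected.
E–I (12): skip — E and I already connected.
G–H (13): skip — G and H already connected.
C–H (14): skip — C and H already connected.
F–H (15): add — endpoints in different components.
MST edge set: {D–I, C–E, A–F, D–H, B–G, G–I, E–G, F–H}.
Of the listed edges, {D–I, A–F, D–H, C–E} are in the MST → 4.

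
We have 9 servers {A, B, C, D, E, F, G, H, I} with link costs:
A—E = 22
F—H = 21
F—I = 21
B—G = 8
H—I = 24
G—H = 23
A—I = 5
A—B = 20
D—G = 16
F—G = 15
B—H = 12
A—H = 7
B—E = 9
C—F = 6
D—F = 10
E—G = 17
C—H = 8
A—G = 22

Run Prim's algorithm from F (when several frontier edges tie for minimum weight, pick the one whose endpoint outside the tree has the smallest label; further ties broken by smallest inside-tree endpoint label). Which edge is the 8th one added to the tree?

B-E

Grow the tree from F using Prim:
Step 1: cheapest edge leaving the tree is C—F (6); add C.
Step 2: cheapest edge leaving the tree is C—H (8); add H.
Step 3: cheapest edge leaving the tree is A—H (7); add A.
Step 4: cheapest edge leaving the tree is A—I (5); add I.
Step 5: cheapest edge leaving the tree is D—F (10); add D.
Step 6: cheapest edge leaving the tree is B—H (12); add B.
Step 7: cheapest edge leaving the tree is B—G (8); add G.
Step 8: cheapest edge leaving the tree is B—E (9); add E.
The 8th edge added is B—E.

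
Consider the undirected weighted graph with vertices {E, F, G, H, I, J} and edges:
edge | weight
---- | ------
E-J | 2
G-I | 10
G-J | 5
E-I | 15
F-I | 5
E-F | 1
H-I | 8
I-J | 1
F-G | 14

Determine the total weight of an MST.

17

Prim's algorithm from J:
Step 1: cheapest edge leaving the tree is I-J (1); add I.
Step 2: cheapest edge leaving the tree is E-J (2); add E.
Step 3: cheapest edge leaving the tree is E-F (1); add F.
Step 4: cheapest edge leaving the tree is G-J (5); add G.
Step 5: cheapest edge leaving the tree is H-I (8); add H.
MST edges: I-J, E-J, E-F, G-J, H-I; total weight 1+2+1+5+8 = 17.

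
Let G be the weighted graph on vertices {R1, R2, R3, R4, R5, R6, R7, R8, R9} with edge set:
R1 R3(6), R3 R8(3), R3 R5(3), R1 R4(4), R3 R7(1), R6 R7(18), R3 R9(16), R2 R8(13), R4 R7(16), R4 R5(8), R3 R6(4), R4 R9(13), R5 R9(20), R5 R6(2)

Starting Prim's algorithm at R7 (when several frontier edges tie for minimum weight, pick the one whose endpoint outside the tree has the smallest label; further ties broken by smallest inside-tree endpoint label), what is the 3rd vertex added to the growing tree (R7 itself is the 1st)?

Prim's algorithm from R7:
Step 1: frontier [R3 R7 1, R4 R7 16, R6 R7 18] → take R3 R7 (1); add R3.
Step 2: frontier [R3 R5 3, R3 R8 3, R3 R6 4, R1 R3 6, R3 R9 16, R4 R7 16, R6 R7 18] → take R3 R5 (3); add R5.
Step 3: frontier [R3 R8 3, R3 R6 4, R1 R3 6, R3 R9 16, R5 R6 2, R4 R5 8, R5 R9 20, R4 R7 16, R6 R7 18] → take R5 R6 (2); add R6.
Step 4: frontier [R3 R8 3, R1 R3 6, R3 R9 16, R4 R5 8, R5 R9 20, R4 R7 16] → take R3 R8 (3); add R8.
Step 5: frontier [R1 R3 6, R3 R9 16, R4 R5 8, R5 R9 20, R4 R7 16, R2 R8 13] → take R1 R3 (6); add R1.
Step 6: frontier [R1 R4 4, R3 R9 16, R4 R5 8, R5 R9 20, R4 R7 16, R2 R8 13] → take R1 R4 (4); add R4.
Step 7: frontier [R3 R9 16, R4 R9 13, R5 R9 20, R2 R8 13] → take R2 R8 (13); add R2.
Step 8: frontier [R3 R9 16, R4 R9 13, R5 R9 20] → take R4 R9 (13); add R9.
Vertex order: R7, R3, R5, R6, R8, R1, R4, R2, R9. The 3rd vertex is R5.

R5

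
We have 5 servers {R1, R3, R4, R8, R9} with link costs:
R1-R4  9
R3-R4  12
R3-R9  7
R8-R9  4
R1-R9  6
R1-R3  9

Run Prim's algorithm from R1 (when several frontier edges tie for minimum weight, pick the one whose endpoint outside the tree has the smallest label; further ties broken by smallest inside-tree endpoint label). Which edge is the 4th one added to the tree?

R1-R4

Prim, starting at R1.
Step 1: cheapest edge leaving the tree is R1-R9 (6); add R9.
Step 2: cheapest edge leaving the tree is R8-R9 (4); add R8.
Step 3: cheapest edge leaving the tree is R3-R9 (7); add R3.
Step 4: cheapest edge leaving the tree is R1-R4 (9); add R4.
The 4th edge added is R1-R4.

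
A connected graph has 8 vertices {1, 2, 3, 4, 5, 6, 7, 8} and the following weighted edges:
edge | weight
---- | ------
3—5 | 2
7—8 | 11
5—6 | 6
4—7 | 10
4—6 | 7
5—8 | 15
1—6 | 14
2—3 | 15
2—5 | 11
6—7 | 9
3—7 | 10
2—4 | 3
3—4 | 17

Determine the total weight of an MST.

Prim's algorithm from 7:
Step 1: cheapest edge leaving the tree is 6—7 (9); add 6.
Step 2: cheapest edge leaving the tree is 5—6 (6); add 5.
Step 3: cheapest edge leaving the tree is 3—5 (2); add 3.
Step 4: cheapest edge leaving the tree is 4—6 (7); add 4.
Step 5: cheapest edge leaving the tree is 2—4 (3); add 2.
Step 6: cheapest edge leaving the tree is 7—8 (11); add 8.
Step 7: cheapest edge leaving the tree is 1—6 (14); add 1.
MST edges: 6—7, 5—6, 3—5, 4—6, 2—4, 7—8, 1—6; total weight 9+6+2+7+3+11+14 = 52.

52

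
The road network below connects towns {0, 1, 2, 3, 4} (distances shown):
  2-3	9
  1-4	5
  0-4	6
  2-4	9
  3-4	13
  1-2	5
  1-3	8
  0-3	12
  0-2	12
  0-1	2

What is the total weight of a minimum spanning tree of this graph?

20

Kruskal's algorithm — process edges by increasing weight (ties by edge label):
0-1 (2): add. Components now {0,1} {2} {3} {4}
1-2 (5): add. Components now {0,1,2} {3} {4}
1-4 (5): add. Components now {0,1,2,4} {3}
0-4 (6): skip — 0 and 4 already connected.
1-3 (8): add. Components now {0,1,2,3,4}
MST edges: 0-1, 1-2, 1-4, 1-3; total weight 2+5+5+8 = 20.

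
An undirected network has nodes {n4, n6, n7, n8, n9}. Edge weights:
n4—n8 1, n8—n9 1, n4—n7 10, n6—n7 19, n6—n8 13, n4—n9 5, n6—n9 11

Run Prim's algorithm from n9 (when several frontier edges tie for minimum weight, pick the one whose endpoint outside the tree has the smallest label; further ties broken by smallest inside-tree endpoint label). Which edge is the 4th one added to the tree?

Grow the tree from n9 using Prim:
Step 1: frontier [n8—n9 1, n4—n9 5, n6—n9 11] → take n8—n9 (1); add n8.
Step 2: frontier [n4—n8 1, n6—n8 13, n4—n9 5, n6—n9 11] → take n4—n8 (1); add n4.
Step 3: frontier [n4—n7 10, n6—n8 13, n6—n9 11] → take n4—n7 (10); add n7.
Step 4: frontier [n6—n7 19, n6—n8 13, n6—n9 11] → take n6—n9 (11); add n6.
The 4th edge added is n6—n9.

n6-n9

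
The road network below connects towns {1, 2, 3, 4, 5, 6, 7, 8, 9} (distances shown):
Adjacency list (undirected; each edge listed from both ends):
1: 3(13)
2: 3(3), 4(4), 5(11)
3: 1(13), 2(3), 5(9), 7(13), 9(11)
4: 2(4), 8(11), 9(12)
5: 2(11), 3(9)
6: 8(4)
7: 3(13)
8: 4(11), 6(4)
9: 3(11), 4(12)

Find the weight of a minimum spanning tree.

68

Prim's algorithm from 7:
Step 1: cheapest edge leaving the tree is 3–7 (13); add 3.
Step 2: cheapest edge leaving the tree is 2–3 (3); add 2.
Step 3: cheapest edge leaving the tree is 2–4 (4); add 4.
Step 4: cheapest edge leaving the tree is 3–5 (9); add 5.
Step 5: cheapest edge leaving the tree is 4–8 (11); add 8.
Step 6: cheapest edge leaving the tree is 6–8 (4); add 6.
Step 7: cheapest edge leaving the tree is 3–9 (11); add 9.
Step 8: cheapest edge leaving the tree is 1–3 (13); add 1.
MST edges: 3–7, 2–3, 2–4, 3–5, 4–8, 6–8, 3–9, 1–3; total weight 13+3+4+9+11+4+11+13 = 68.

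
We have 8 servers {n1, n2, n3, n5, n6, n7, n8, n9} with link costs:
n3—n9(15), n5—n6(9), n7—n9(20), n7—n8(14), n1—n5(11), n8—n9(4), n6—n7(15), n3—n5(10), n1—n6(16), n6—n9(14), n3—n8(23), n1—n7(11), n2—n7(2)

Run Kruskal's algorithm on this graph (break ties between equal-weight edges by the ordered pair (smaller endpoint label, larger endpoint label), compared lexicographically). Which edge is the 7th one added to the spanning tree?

Kruskal's algorithm — process edges by increasing weight (ties by edge label):
n2—n7 (2): add — endpoints in different components.
n8—n9 (4): add — endpoints in different components.
n5—n6 (9): add — endpoints in different components.
n3—n5 (10): add — endpoints in different components.
n1—n5 (11): add — endpoints in different components.
n1—n7 (11): add — endpoints in different components.
n6—n9 (14): add — endpoints in different components.
The 7th edge added is n6—n9.

n6-n9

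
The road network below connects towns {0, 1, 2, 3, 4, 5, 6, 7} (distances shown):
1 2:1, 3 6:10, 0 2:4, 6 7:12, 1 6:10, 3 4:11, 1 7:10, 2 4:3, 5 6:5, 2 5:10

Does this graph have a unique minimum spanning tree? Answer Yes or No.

Sort edges by weight, then run Kruskal:
1 2 (1): add — endpoints in different components.
2 4 (3): add — endpoints in different components.
0 2 (4): add — endpoints in different components.
5 6 (5): add — endpoints in different components.
1 6 (10): add — endpoints in different components.
1 7 (10): add — endpoints in different components.
2 5 (10): skip — 2 and 5 already connected.
3 6 (10): add — endpoints in different components.
Non-tree edge 2 5 has weight 10, equal to the heaviest edge on its tree cycle — swapping gives another MST of the same weight. Not unique.

No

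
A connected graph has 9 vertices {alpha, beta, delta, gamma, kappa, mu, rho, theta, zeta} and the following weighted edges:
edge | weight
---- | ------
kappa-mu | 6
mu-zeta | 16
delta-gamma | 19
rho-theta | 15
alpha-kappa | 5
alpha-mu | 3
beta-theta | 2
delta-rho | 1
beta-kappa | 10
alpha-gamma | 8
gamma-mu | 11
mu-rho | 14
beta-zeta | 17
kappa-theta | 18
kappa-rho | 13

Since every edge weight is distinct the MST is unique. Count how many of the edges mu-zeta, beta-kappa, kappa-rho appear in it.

3

Sort edges by weight, then run Kruskal:
delta-rho (1): add — endpoints in different components.
beta-theta (2): add — endpoints in different components.
alpha-mu (3): add — endpoints in different components.
alpha-kappa (5): add — endpoints in different components.
kappa-mu (6): skip — kappa and mu already connected.
alpha-gamma (8): add — endpoints in different components.
beta-kappa (10): add — endpoints in different components.
gamma-mu (11): skip — gamma and mu already connected.
kappa-rho (13): add — endpoints in different components.
mu-rho (14): skip — rho and mu already connected.
rho-theta (15): skip — theta and rho already connected.
mu-zeta (16): add — endpoints in different components.
MST edge set: {delta-rho, beta-theta, alpha-mu, alpha-kappa, alpha-gamma, beta-kappa, kappa-rho, mu-zeta}.
Of the listed edges, {mu-zeta, beta-kappa, kappa-rho} are in the MST → 3.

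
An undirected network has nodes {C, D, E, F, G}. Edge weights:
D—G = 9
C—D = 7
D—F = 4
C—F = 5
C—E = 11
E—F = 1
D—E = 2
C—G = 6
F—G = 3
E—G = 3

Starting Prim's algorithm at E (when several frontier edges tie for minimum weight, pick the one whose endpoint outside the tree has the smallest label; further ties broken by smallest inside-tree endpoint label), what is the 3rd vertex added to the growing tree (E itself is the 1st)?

Prim, starting at E.
Step 1: frontier [E—F 1, D—E 2, E—G 3, C—E 11] → take E—F (1); add F.
Step 2: frontier [D—E 2, E—G 3, C—E 11, F—G 3, D—F 4, C—F 5] → take D—E (2); add D.
Step 3: frontier [C—D 7, D—G 9, E—G 3, C—E 11, F—G 3, C—F 5] → take E—G (3); add G.
Step 4: frontier [C—D 7, C—E 11, C—F 5, C—G 6] → take C—F (5); add C.
Vertex order: E, F, D, G, C. The 3rd vertex is D.

D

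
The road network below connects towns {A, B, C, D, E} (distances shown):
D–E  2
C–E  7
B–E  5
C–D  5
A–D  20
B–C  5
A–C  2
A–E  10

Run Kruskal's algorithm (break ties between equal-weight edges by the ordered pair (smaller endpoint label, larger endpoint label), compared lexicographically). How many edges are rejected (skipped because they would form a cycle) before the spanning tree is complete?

Kruskal: consider edges lightest-first.
A–C (2): add — endpoints in different components.
D–E (2): add — endpoints in different components.
B–C (5): add — endpoints in different components.
B–E (5): add — endpoints in different components.
Edges rejected before the tree was complete: 0.

0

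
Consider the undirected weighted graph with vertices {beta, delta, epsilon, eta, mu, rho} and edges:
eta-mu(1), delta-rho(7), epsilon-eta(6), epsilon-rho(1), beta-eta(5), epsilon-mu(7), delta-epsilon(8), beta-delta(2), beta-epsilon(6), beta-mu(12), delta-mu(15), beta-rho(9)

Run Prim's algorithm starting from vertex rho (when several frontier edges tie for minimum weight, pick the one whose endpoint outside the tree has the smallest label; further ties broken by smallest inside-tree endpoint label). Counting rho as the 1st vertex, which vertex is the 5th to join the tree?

Prim, starting at rho.
Step 1: frontier [epsilon-rho 1, delta-rho 7, beta-rho 9] → take epsilon-rho (1); add epsilon.
Step 2: frontier [beta-epsilon 6, epsilon-eta 6, epsilon-mu 7, delta-epsilon 8, delta-rho 7, beta-rho 9] → take beta-epsilon (6); add beta.
Step 3: frontier [beta-delta 2, beta-eta 5, beta-mu 12, epsilon-eta 6, epsilon-mu 7, delta-epsilon 8, delta-rho 7] → take beta-delta (2); add delta.
Step 4: frontier [beta-eta 5, beta-mu 12, delta-mu 15, epsilon-eta 6, epsilon-mu 7] → take beta-eta (5); add eta.
Step 5: frontier [beta-mu 12, delta-mu 15, epsilon-mu 7, eta-mu 1] → take eta-mu (1); add mu.
Vertex order: rho, epsilon, beta, delta, eta, mu. The 5th vertex is eta.

eta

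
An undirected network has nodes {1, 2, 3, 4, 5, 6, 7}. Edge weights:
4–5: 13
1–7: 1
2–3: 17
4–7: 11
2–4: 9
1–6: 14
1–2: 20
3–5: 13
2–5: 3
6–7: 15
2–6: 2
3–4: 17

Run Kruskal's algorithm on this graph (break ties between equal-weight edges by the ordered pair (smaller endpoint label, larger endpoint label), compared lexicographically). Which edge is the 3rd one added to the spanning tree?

2-5

Sort edges by weight, then run Kruskal:
1–7 (1): add. Components now {1,7} {2} {3} {4} {5} {6}
2–6 (2): add. Components now {1,7} {2,6} {3} {4} {5}
2–5 (3): add. Components now {1,7} {2,5,6} {3} {4}
2–4 (9): add. Components now {1,7} {2,4,5,6} {3}
4–7 (11): add. Components now {1,2,4,5,6,7} {3}
3–5 (13): add. Components now {1,2,3,4,5,6,7}
The 3rd edge added is 2–5.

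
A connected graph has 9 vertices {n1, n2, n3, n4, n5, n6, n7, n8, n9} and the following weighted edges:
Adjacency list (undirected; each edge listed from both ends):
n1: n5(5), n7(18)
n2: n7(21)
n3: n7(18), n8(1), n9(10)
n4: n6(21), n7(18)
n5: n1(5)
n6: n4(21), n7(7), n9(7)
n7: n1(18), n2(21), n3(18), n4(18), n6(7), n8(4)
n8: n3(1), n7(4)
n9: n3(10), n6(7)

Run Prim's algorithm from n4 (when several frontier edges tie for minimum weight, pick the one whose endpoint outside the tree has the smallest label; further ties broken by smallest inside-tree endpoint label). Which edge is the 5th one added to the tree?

Prim's algorithm from n4:
Step 1: frontier [n4—n7 18, n4—n6 21] → take n4—n7 (18); add n7.
Step 2: frontier [n4—n6 21, n7—n8 4, n6—n7 7, n1—n7 18, n3—n7 18, n2—n7 21] → take n7—n8 (4); add n8.
Step 3: frontier [n4—n6 21, n6—n7 7, n1—n7 18, n3—n7 18, n2—n7 21, n3—n8 1] → take n3—n8 (1); add n3.
Step 4: frontier [n3—n9 10, n4—n6 21, n6—n7 7, n1—n7 18, n2—n7 21] → take n6—n7 (7); add n6.
Step 5: frontier [n3—n9 10, n6—n9 7, n1—n7 18, n2—n7 21] → take n6—n9 (7); add n9.
Step 6: frontier [n1—n7 18, n2—n7 21] → take n1—n7 (18); add n1.
Step 7: frontier [n1—n5 5, n2—n7 21] → take n1—n5 (5); add n5.
Step 8: frontier [n2—n7 21] → take n2—n7 (21); add n2.
The 5th edge added is n6—n9.

n6-n9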